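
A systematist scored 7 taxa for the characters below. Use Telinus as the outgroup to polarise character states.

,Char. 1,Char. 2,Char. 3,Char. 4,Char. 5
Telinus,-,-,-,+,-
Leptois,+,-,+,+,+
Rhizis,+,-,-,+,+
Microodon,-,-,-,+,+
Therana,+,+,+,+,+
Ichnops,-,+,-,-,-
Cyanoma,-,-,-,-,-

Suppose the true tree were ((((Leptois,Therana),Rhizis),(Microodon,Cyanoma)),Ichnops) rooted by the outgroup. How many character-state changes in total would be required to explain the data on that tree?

8

Map each character onto ((((Leptois,Therana),Rhizis),(Microodon,Cyanoma)),Ichnops) (rooted by Telinus) and count the minimum state changes it requires (Fitch parsimony):
Char. 1: 1; Char. 2: 2; Char. 3: 1; Char. 4: 2; Char. 5: 2.
Total tree length = 8.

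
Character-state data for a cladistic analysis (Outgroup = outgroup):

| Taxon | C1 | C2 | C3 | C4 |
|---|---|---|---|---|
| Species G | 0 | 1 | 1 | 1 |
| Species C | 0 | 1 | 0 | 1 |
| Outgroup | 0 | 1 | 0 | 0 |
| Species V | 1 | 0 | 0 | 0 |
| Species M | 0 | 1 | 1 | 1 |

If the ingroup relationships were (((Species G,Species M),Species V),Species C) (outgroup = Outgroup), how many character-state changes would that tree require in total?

Map each character onto (((Species G,Species M),Species V),Species C) (rooted by Outgroup) and count the minimum state changes it requires (Fitch parsimony):
C1: 1; C2: 1; C3: 1; C4: 2.
Total tree length = 5.

5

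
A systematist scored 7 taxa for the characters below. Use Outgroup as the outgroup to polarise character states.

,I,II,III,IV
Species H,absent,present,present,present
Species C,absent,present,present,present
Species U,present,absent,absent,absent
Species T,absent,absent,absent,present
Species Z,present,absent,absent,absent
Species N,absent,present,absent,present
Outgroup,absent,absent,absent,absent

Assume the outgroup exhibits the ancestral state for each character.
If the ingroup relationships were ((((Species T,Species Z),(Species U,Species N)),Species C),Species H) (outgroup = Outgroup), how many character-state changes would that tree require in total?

Map each character onto ((((Species T,Species Z),(Species U,Species N)),Species C),Species H) (rooted by Outgroup) and count the minimum state changes it requires (Fitch parsimony):
I: 2; II: 3; III: 2; IV: 3.
Total tree length = 10.

10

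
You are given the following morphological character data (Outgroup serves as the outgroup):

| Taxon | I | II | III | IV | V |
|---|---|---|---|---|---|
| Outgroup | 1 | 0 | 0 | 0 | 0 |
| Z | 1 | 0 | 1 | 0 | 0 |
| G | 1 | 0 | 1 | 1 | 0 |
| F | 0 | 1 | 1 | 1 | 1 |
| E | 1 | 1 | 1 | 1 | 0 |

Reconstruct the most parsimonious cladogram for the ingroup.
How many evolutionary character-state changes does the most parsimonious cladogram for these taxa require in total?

Character polarity is set by the outgroup: the derived state is whichever differs from the outgroup's state, so for I the derived state is '0', and for the remaining characters it is '1'.
I: derived state '0' in F only — an autapomorphy, so it tells us nothing about relationships among taxa.
II (derived state '1') is shared by E and F — a synapomorphy uniting that clade.
III (derived state '1') is shared by all ingroup taxa — unites the whole ingroup.
IV: derived state '1' in E, F, and G only — synapomorphy for {E, F, G}.
V (derived state '1') is unique to F (autapomorphy; uninformative for grouping).
Most parsimonious ingroup topology: (Z,(G,(F,E))).
Changes per character on this tree: I: 1; II: 1; III: 1; IV: 1; V: 1.
Total = 5.

5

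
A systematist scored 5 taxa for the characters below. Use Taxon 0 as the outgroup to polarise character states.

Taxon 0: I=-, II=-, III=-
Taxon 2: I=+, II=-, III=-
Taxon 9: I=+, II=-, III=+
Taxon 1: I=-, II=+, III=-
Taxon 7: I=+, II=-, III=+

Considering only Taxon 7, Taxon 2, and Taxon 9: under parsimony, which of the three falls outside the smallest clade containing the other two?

Taxon 2

The outgroup has state '-' for every character, so '+' is the derived state throughout.
Only Taxon 2, Taxon 7, and Taxon 9 show the derived state '+' for I, supporting them as a clade.
II (derived state '+') is unique to Taxon 1 (autapomorphy; uninformative for grouping).
III (derived state '+') is shared by Taxon 7 and Taxon 9 — a synapomorphy uniting that clade.
Most parsimonious ingroup topology: ((Taxon 2,(Taxon 9,Taxon 7)),Taxon 1).
Taxon 9 and Taxon 7 share a more recent common ancestor with each other than either does with Taxon 2, so Taxon 2 is the least closely related of the three.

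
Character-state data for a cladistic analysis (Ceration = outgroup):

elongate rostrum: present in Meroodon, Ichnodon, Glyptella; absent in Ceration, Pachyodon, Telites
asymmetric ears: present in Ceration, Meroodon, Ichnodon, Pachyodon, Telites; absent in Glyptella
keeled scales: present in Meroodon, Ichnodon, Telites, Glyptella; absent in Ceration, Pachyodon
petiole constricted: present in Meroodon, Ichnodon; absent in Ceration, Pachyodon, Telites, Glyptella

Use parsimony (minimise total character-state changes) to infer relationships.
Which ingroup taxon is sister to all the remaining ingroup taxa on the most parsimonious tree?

Pachyodon

Character polarity is set by the outgroup: the derived state is whichever differs from the outgroup's state, so for asymmetric ears the derived state is 'absent', and for the remaining characters it is 'present'.
elongate rostrum: derived state 'present' in Glyptella, Ichnodon, and Meroodon only — synapomorphy for {Glyptella, Ichnodon, Meroodon}.
asymmetric ears (derived state 'absent') is unique to Glyptella (autapomorphy; uninformative for grouping).
keeled scales (derived state 'present') is shared by Glyptella, Ichnodon, Meroodon, and Telites — a synapomorphy uniting that clade.
Only Ichnodon and Meroodon show the derived state 'present' for petiole constricted, supporting them as a clade.
Most parsimonious ingroup topology: ((((Meroodon,Ichnodon),Glyptella),Telites),Pachyodon).
Pachyodon is sister to the clade containing all other ingroup taxa, so it is the earliest-diverging (most basal) ingroup lineage.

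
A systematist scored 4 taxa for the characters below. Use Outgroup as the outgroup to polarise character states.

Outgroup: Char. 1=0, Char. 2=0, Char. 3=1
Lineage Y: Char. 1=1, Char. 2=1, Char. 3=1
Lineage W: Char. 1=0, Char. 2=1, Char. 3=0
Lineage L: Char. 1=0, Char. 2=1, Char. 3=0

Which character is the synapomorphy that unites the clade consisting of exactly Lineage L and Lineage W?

Char. 3

Character polarity is set by the outgroup: the derived state is whichever differs from the outgroup's state, so for Char. 3 the derived state is '0', and for the remaining characters it is '1'.
Char. 1 (derived state '1') is unique to Lineage Y (autapomorphy; uninformative for grouping).
Char. 2 (derived state '1') is shared by all ingroup taxa — unites the whole ingroup.
Char. 3 (derived state '0') is shared by Lineage L and Lineage W — a synapomorphy uniting that clade.
Most parsimonious ingroup topology: (Lineage Y,(Lineage W,Lineage L)).
The clade {Lineage L, Lineage W} is supported by Char. 3: its derived state '0' occurs in exactly those taxa and in no other taxon (including the outgroup).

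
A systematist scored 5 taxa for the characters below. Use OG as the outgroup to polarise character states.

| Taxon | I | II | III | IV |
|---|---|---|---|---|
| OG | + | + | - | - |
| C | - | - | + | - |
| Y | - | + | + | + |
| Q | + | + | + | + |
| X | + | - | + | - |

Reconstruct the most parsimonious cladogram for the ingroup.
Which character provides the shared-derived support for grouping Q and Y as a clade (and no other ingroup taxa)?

Character polarity is set by the outgroup: the derived state is whichever differs from the outgroup's state, so for I, II the derived state is '-', and for the remaining characters it is '+'.
I groups C and Y, which is incompatible with the clades supported by the remaining characters; treating it as convergent (homoplasy) costs fewer steps than any alternative tree.
II (derived state '-') is shared by C and X — a synapomorphy uniting that clade.
All ingroup taxa share the derived state '+' for III; it defines the ingroup but does not resolve relationships within it.
Only Q and Y show the derived state '+' for IV, supporting them as a clade.
Most parsimonious ingroup topology: ((C,X),(Y,Q)).
The clade {Q, Y} is supported by IV: its derived state '+' occurs in exactly those taxa and in no other taxon (including the outgroup).

IV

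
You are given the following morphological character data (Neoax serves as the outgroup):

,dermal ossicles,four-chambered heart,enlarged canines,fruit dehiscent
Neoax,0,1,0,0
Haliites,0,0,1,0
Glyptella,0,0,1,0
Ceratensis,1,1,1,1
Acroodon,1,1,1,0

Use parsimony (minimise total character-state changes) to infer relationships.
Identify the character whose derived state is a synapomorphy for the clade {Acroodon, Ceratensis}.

dermal ossicles

Character polarity is set by the outgroup: the derived state is whichever differs from the outgroup's state, so for four-chambered heart the derived state is '0', and for the remaining characters it is '1'.
dermal ossicles (derived state '1') is shared by Acroodon and Ceratensis — a synapomorphy uniting that clade.
four-chambered heart (derived state '0') is shared by Glyptella and Haliites — a synapomorphy uniting that clade.
All ingroup taxa share the derived state '1' for enlarged canines; it defines the ingroup but does not resolve relationships within it.
fruit dehiscent (derived state '1') is unique to Ceratensis (autapomorphy; uninformative for grouping).
Most parsimonious ingroup topology: ((Haliites,Glyptella),(Ceratensis,Acroodon)).
The clade {Acroodon, Ceratensis} is supported by dermal ossicles: its derived state '1' occurs in exactly those taxa and in no other taxon (including the outgroup).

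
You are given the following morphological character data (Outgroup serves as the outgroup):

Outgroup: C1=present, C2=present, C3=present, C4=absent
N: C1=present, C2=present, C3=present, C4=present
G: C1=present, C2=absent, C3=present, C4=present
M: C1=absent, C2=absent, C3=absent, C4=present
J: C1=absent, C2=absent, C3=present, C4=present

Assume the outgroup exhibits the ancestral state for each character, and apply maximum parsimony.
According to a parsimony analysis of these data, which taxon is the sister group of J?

Character polarity is set by the outgroup: the derived state is whichever differs from the outgroup's state, so for C1, C2, C3 the derived state is 'absent', and for the remaining characters it is 'present'.
C1 (derived state 'absent') is shared by J and M — a synapomorphy uniting that clade.
Only G, J, and M show the derived state 'absent' for C2, supporting them as a clade.
C3 (derived state 'absent') is unique to M (autapomorphy; uninformative for grouping).
C4 (derived state 'present') is shared by all ingroup taxa — unites the whole ingroup.
Most parsimonious ingroup topology: (N,(G,(M,J))).
J and M form a cherry on this tree, so they are sister taxa.

M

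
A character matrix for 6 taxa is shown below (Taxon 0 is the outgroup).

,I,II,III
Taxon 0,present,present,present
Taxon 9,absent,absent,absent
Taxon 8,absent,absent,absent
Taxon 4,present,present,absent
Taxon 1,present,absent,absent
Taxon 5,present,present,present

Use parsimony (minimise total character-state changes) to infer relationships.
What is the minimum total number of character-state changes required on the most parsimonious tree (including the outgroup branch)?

3

The outgroup has state 'present' for every character, so 'absent' is the derived state throughout.
I (derived state 'absent') is shared by Taxon 8 and Taxon 9 — a synapomorphy uniting that clade.
Only Taxon 1, Taxon 8, and Taxon 9 show the derived state 'absent' for II, supporting them as a clade.
III: derived state 'absent' in Taxon 1, Taxon 4, Taxon 8, and Taxon 9 only — synapomorphy for {Taxon 1, Taxon 4, Taxon 8, Taxon 9}.
Most parsimonious ingroup topology: ((((Taxon 9,Taxon 8),Taxon 1),Taxon 4),Taxon 5).
Changes per character on this tree: I: 1; II: 1; III: 1.
Total = 3.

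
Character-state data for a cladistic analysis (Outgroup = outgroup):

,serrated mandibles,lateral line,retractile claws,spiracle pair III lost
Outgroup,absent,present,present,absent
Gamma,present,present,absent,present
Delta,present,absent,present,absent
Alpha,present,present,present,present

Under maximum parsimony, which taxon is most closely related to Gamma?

Alpha

Character polarity is set by the outgroup: the derived state is whichever differs from the outgroup's state, so for lateral line, retractile claws the derived state is 'absent', and for the remaining characters it is 'present'.
serrated mandibles (derived state 'present') is shared by all ingroup taxa — unites the whole ingroup.
lateral line (derived state 'absent') is unique to Delta (autapomorphy; uninformative for grouping).
retractile claws (derived state 'absent') is unique to Gamma (autapomorphy; uninformative for grouping).
Only Alpha and Gamma show the derived state 'present' for spiracle pair III lost, supporting them as a clade.
Most parsimonious ingroup topology: ((Gamma,Alpha),Delta).
Gamma and Alpha form a cherry on this tree, so they are sister taxa.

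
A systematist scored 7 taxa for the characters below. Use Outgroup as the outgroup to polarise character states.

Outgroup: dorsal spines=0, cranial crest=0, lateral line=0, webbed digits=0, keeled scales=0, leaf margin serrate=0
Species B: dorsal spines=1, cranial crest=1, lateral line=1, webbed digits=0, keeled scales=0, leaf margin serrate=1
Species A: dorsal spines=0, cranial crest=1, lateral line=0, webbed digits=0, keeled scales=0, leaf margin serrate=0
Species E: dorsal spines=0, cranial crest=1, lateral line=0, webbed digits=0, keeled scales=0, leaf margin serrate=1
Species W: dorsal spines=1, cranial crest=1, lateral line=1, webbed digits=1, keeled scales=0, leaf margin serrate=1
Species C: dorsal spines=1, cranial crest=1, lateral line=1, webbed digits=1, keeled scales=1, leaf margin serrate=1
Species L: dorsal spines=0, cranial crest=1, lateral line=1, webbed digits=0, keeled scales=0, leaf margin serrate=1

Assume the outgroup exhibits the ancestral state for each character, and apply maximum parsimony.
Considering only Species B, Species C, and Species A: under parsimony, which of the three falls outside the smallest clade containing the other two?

Species A

The outgroup has state '0' for every character, so '1' is the derived state throughout.
Only Species B, Species C, and Species W show the derived state '1' for dorsal spines, supporting them as a clade.
cranial crest (derived state '1') is shared by all ingroup taxa — unites the whole ingroup.
Only Species B, Species C, Species L, and Species W show the derived state '1' for lateral line, supporting them as a clade.
webbed digits: derived state '1' in Species C and Species W only — synapomorphy for {Species C, Species W}.
keeled scales: derived state '1' in Species C only — an autapomorphy, so it tells us nothing about relationships among taxa.
leaf margin serrate (derived state '1') is shared by Species B, Species C, Species E, Species L, and Species W — a synapomorphy uniting that clade.
Most parsimonious ingroup topology: ((((Species B,(Species W,Species C)),Species L),Species E),Species A).
Species C and Species B share a more recent common ancestor with each other than either does with Species A, so Species A is the least closely related of the three.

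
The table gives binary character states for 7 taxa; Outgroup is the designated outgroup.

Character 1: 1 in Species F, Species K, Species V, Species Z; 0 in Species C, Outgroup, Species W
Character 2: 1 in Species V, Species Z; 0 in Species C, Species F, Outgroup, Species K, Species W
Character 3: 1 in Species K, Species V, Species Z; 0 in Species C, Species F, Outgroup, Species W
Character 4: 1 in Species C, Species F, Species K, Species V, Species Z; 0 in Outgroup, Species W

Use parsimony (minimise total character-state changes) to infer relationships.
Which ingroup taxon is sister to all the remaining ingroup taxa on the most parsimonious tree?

Species W

The outgroup has state '0' for every character, so '1' is the derived state throughout.
Character 1: derived state '1' in Species F, Species K, Species V, and Species Z only — synapomorphy for {Species F, Species K, Species V, Species Z}.
Only Species V and Species Z show the derived state '1' for Character 2, supporting them as a clade.
Character 3: derived state '1' in Species K, Species V, and Species Z only — synapomorphy for {Species K, Species V, Species Z}.
Character 4: derived state '1' in Species C, Species F, Species K, Species V, and Species Z only — synapomorphy for {Species C, Species F, Species K, Species V, Species Z}.
Most parsimonious ingroup topology: (Species W,((((Species Z,Species V),Species K),Species F),Species C)).
Species W is sister to the clade containing all other ingroup taxa, so it is the earliest-diverging (most basal) ingroup lineage.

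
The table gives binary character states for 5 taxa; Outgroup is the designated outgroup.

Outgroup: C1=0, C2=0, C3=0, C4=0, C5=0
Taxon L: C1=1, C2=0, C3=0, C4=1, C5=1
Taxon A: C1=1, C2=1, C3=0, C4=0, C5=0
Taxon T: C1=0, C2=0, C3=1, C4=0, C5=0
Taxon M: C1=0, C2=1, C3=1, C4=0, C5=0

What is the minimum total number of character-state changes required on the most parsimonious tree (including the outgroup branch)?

6

The outgroup has state '0' for every character, so '1' is the derived state throughout.
C1 (derived state '1') is shared by Taxon A and Taxon L — a synapomorphy uniting that clade.
C2 groups Taxon A and Taxon M, which is incompatible with the clades supported by the remaining characters; treating it as convergent (homoplasy) costs fewer steps than any alternative tree.
C3 (derived state '1') is shared by Taxon M and Taxon T — a synapomorphy uniting that clade.
C4 (derived state '1') is unique to Taxon L (autapomorphy; uninformative for grouping).
C5: derived state '1' in Taxon L only — an autapomorphy, so it tells us nothing about relationships among taxa.
Most parsimonious ingroup topology: ((Taxon L,Taxon A),(Taxon T,Taxon M)).
Changes per character on this tree: C1: 1; C2: 2; C3: 1; C4: 1; C5: 1.
Total = 6.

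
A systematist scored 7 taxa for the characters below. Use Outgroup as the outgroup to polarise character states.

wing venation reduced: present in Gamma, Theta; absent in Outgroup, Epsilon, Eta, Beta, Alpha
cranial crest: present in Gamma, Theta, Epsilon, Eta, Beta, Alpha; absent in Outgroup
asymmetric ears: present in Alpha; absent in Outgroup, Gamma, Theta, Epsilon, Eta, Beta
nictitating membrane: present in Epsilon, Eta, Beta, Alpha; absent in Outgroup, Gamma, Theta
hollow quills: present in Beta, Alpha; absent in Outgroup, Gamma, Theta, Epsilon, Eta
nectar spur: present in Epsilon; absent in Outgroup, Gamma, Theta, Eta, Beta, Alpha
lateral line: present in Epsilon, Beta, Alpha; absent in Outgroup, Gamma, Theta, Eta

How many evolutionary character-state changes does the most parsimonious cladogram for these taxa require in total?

The outgroup has state 'absent' for every character, so 'present' is the derived state throughout.
Only Gamma and Theta show the derived state 'present' for wing venation reduced, supporting them as a clade.
cranial crest (derived state 'present') is shared by all ingroup taxa — unites the whole ingroup.
asymmetric ears: derived state 'present' in Alpha only — an autapomorphy, so it tells us nothing about relationships among taxa.
Only Alpha, Beta, Epsilon, and Eta show the derived state 'present' for nictitating membrane, supporting them as a clade.
Only Alpha and Beta show the derived state 'present' for hollow quills, supporting them as a clade.
nectar spur (derived state 'present') is unique to Epsilon (autapomorphy; uninformative for grouping).
Only Alpha, Beta, and Epsilon show the derived state 'present' for lateral line, supporting them as a clade.
Most parsimonious ingroup topology: ((Gamma,Theta),((Epsilon,(Beta,Alpha)),Eta)).
Changes per character on this tree: wing venation reduced: 1; cranial crest: 1; asymmetric ears: 1; nictitating membrane: 1; hollow quills: 1; nectar spur: 1; lateral line: 1.
Total = 7.

7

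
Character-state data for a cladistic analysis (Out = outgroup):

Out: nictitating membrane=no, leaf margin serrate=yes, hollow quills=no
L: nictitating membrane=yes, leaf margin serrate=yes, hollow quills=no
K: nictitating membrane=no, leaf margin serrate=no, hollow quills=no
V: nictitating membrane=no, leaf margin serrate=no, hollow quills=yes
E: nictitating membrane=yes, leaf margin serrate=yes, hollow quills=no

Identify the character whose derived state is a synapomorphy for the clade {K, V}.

leaf margin serrate

Character polarity is set by the outgroup: the derived state is whichever differs from the outgroup's state, so for leaf margin serrate the derived state is 'no', and for the remaining characters it is 'yes'.
nictitating membrane (derived state 'yes') is shared by E and L — a synapomorphy uniting that clade.
Only K and V show the derived state 'no' for leaf margin serrate, supporting them as a clade.
hollow quills: derived state 'yes' in V only — an autapomorphy, so it tells us nothing about relationships among taxa.
Most parsimonious ingroup topology: ((L,E),(K,V)).
The clade {K, V} is supported by leaf margin serrate: its derived state 'no' occurs in exactly those taxa and in no other taxon (including the outgroup).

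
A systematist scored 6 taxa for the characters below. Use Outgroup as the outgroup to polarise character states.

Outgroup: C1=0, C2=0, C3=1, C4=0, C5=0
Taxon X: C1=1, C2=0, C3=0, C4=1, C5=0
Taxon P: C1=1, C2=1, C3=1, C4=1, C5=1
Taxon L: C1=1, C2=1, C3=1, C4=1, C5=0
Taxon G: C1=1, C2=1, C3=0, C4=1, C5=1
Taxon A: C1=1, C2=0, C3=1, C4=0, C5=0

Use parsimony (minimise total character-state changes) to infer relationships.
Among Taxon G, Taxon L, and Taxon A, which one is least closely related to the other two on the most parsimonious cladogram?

Taxon A

Character polarity is set by the outgroup: the derived state is whichever differs from the outgroup's state, so for C3 the derived state is '0', and for the remaining characters it is '1'.
C1 (derived state '1') is shared by all ingroup taxa — unites the whole ingroup.
C2: derived state '1' in Taxon G, Taxon L, and Taxon P only — synapomorphy for {Taxon G, Taxon L, Taxon P}.
C3 groups Taxon G and Taxon X, which is incompatible with the clades supported by the remaining characters; treating it as convergent (homoplasy) costs fewer steps than any alternative tree.
C4: derived state '1' in Taxon G, Taxon L, Taxon P, and Taxon X only — synapomorphy for {Taxon G, Taxon L, Taxon P, Taxon X}.
C5 (derived state '1') is shared by Taxon G and Taxon P — a synapomorphy uniting that clade.
Most parsimonious ingroup topology: (((Taxon L,(Taxon P,Taxon G)),Taxon X),Taxon A).
Taxon L and Taxon G share a more recent common ancestor with each other than either does with Taxon A, so Taxon A is the least closely related of the three.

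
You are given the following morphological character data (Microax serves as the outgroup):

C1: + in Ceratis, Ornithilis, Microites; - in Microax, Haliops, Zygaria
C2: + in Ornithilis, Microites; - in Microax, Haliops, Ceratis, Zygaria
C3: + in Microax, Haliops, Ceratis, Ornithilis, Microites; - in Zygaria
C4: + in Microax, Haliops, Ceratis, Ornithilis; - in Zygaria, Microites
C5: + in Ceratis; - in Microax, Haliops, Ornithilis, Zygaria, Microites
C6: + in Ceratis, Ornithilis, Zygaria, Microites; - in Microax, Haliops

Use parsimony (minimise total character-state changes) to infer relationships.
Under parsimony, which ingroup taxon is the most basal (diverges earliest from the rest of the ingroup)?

Haliops

Character polarity is set by the outgroup: the derived state is whichever differs from the outgroup's state, so for C3, C4 the derived state is '-', and for the remaining characters it is '+'.
C1: derived state '+' in Ceratis, Microites, and Ornithilis only — synapomorphy for {Ceratis, Microites, Ornithilis}.
Only Microites and Ornithilis show the derived state '+' for C2, supporting them as a clade.
C3: derived state '-' in Zygaria only — an autapomorphy, so it tells us nothing about relationships among taxa.
C4 (state '-') occurs in Microites and Zygaria but conflicts with the nesting implied by the other characters — most parsimoniously interpreted as homoplasy.
C5: derived state '+' in Ceratis only — an autapomorphy, so it tells us nothing about relationships among taxa.
Only Ceratis, Microites, Ornithilis, and Zygaria show the derived state '+' for C6, supporting them as a clade.
Most parsimonious ingroup topology: (Haliops,((Ceratis,(Ornithilis,Microites)),Zygaria)).
Haliops is sister to the clade containing all other ingroup taxa, so it is the earliest-diverging (most basal) ingroup lineage.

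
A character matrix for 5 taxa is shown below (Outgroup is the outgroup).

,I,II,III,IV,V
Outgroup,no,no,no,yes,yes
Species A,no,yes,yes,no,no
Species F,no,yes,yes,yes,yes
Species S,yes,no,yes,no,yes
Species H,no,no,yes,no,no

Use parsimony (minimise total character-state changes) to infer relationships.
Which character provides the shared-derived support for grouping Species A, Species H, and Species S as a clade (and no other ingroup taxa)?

Character polarity is set by the outgroup: the derived state is whichever differs from the outgroup's state, so for IV, V the derived state is 'no', and for the remaining characters it is 'yes'.
I (derived state 'yes') is unique to Species S (autapomorphy; uninformative for grouping).
II groups Species A and Species F, which is incompatible with the clades supported by the remaining characters; treating it as convergent (homoplasy) costs fewer steps than any alternative tree.
III (derived state 'yes') is shared by all ingroup taxa — unites the whole ingroup.
IV (derived state 'no') is shared by Species A, Species H, and Species S — a synapomorphy uniting that clade.
V: derived state 'no' in Species A and Species H only — synapomorphy for {Species A, Species H}.
Most parsimonious ingroup topology: (((Species A,Species H),Species S),Species F).
The clade {Species A, Species H, Species S} is supported by IV: its derived state 'no' occurs in exactly those taxa and in no other taxon (including the outgroup).

IV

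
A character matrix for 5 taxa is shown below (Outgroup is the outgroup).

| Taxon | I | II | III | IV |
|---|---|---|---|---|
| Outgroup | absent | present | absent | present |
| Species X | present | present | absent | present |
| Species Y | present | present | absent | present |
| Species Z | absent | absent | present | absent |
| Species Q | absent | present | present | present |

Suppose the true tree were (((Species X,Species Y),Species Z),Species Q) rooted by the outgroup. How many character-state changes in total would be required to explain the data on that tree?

Map each character onto (((Species X,Species Y),Species Z),Species Q) (rooted by Outgroup) and count the minimum state changes it requires (Fitch parsimony):
I: 1; II: 1; III: 2; IV: 1.
Total tree length = 5.

5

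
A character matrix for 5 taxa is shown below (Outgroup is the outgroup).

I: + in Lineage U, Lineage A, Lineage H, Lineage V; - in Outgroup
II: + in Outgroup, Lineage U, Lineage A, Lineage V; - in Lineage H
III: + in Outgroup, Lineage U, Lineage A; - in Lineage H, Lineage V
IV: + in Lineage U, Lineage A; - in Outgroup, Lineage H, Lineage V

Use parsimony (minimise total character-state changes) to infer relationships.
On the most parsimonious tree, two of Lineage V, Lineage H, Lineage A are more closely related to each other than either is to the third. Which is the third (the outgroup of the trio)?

Character polarity is set by the outgroup: the derived state is whichever differs from the outgroup's state, so for II, III the derived state is '-', and for the remaining characters it is '+'.
All ingroup taxa share the derived state '+' for I; it defines the ingroup but does not resolve relationships within it.
II: derived state '-' in Lineage H only — an autapomorphy, so it tells us nothing about relationships among taxa.
III (derived state '-') is shared by Lineage H and Lineage V — a synapomorphy uniting that clade.
Only Lineage A and Lineage U show the derived state '+' for IV, supporting them as a clade.
Most parsimonious ingroup topology: ((Lineage U,Lineage A),(Lineage H,Lineage V)).
Lineage V and Lineage H share a more recent common ancestor with each other than either does with Lineage A, so Lineage A is the least closely related of the three.

Lineage A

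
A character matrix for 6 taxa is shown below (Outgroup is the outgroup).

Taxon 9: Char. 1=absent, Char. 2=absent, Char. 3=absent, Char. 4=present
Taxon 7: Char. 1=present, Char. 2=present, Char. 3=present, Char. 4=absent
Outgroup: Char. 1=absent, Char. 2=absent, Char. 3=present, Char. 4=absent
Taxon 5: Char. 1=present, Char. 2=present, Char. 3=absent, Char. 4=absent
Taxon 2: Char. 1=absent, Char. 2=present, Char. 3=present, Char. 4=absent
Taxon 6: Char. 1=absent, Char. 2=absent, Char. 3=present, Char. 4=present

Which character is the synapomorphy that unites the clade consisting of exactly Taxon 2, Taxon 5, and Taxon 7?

Character polarity is set by the outgroup: the derived state is whichever differs from the outgroup's state, so for Char. 3 the derived state is 'absent', and for the remaining characters it is 'present'.
Char. 1: derived state 'present' in Taxon 5 and Taxon 7 only — synapomorphy for {Taxon 5, Taxon 7}.
Char. 2: derived state 'present' in Taxon 2, Taxon 5, and Taxon 7 only — synapomorphy for {Taxon 2, Taxon 5, Taxon 7}.
Char. 3 groups Taxon 5 and Taxon 9, which is incompatible with the clades supported by the remaining characters; treating it as convergent (homoplasy) costs fewer steps than any alternative tree.
Only Taxon 6 and Taxon 9 show the derived state 'present' for Char. 4, supporting them as a clade.
Most parsimonious ingroup topology: ((Taxon 9,Taxon 6),(Taxon 2,(Taxon 5,Taxon 7))).
The clade {Taxon 2, Taxon 5, Taxon 7} is supported by Char. 2: its derived state 'present' occurs in exactly those taxa and in no other taxon (including the outgroup).

Char. 2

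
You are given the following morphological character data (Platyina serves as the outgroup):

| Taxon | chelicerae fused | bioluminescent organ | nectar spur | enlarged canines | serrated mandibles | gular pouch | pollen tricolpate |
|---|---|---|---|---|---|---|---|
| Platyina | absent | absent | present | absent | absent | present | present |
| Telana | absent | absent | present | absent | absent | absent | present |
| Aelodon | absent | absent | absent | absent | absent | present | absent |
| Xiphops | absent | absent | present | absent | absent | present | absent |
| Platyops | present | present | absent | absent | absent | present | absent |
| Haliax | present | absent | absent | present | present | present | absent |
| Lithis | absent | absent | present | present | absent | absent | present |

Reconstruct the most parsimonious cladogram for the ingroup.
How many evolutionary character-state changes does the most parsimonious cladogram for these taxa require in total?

Character polarity is set by the outgroup: the derived state is whichever differs from the outgroup's state, so for nectar spur, gular pouch, pollen tricolpate the derived state is 'absent', and for the remaining characters it is 'present'.
chelicerae fused: derived state 'present' in Haliax and Platyops only — synapomorphy for {Haliax, Platyops}.
bioluminescent organ (derived state 'present') is unique to Platyops (autapomorphy; uninformative for grouping).
nectar spur (derived state 'absent') is shared by Aelodon, Haliax, and Platyops — a synapomorphy uniting that clade.
enlarged canines (state 'present') occurs in Haliax and Lithis but conflicts with the nesting implied by the other characters — most parsimoniously interpreted as homoplasy.
serrated mandibles: derived state 'present' in Haliax only — an autapomorphy, so it tells us nothing about relationships among taxa.
gular pouch (derived state 'absent') is shared by Lithis and Telana — a synapomorphy uniting that clade.
Only Aelodon, Haliax, Platyops, and Xiphops show the derived state 'absent' for pollen tricolpate, supporting them as a clade.
Most parsimonious ingroup topology: ((Telana,Lithis),((Aelodon,(Platyops,Haliax)),Xiphops)).
Changes per character on this tree: chelicerae fused: 1; bioluminescent organ: 1; nectar spur: 1; enlarged canines: 2; serrated mandibles: 1; gular pouch: 1; pollen tricolpate: 1.
Total = 8.

8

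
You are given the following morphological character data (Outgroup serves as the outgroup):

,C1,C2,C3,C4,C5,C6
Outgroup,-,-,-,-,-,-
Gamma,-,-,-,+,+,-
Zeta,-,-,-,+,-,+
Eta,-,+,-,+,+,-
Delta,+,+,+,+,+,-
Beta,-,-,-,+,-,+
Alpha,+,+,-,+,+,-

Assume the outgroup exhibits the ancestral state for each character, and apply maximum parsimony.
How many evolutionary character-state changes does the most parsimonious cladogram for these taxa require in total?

6

The outgroup has state '-' for every character, so '+' is the derived state throughout.
C1: derived state '+' in Alpha and Delta only — synapomorphy for {Alpha, Delta}.
C2: derived state '+' in Alpha, Delta, and Eta only — synapomorphy for {Alpha, Delta, Eta}.
C3: derived state '+' in Delta only — an autapomorphy, so it tells us nothing about relationships among taxa.
C4 (derived state '+') is shared by all ingroup taxa — unites the whole ingroup.
C5 (derived state '+') is shared by Alpha, Delta, Eta, and Gamma — a synapomorphy uniting that clade.
C6: derived state '+' in Beta and Zeta only — synapomorphy for {Beta, Zeta}.
Most parsimonious ingroup topology: ((Gamma,(Eta,(Delta,Alpha))),(Zeta,Beta)).
Changes per character on this tree: C1: 1; C2: 1; C3: 1; C4: 1; C5: 1; C6: 1.
Total = 6.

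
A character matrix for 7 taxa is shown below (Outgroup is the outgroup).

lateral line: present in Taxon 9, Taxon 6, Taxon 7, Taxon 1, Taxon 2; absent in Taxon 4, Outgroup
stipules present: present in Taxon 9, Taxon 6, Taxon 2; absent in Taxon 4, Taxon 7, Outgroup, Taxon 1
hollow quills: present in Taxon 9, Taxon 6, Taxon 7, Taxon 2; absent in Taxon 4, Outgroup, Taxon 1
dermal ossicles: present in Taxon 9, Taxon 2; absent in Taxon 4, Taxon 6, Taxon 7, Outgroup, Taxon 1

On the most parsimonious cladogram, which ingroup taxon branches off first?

Taxon 4

The outgroup has state 'absent' for every character, so 'present' is the derived state throughout.
Only Taxon 1, Taxon 2, Taxon 6, Taxon 7, and Taxon 9 show the derived state 'present' for lateral line, supporting them as a clade.
Only Taxon 2, Taxon 6, and Taxon 9 show the derived state 'present' for stipules present, supporting them as a clade.
hollow quills (derived state 'present') is shared by Taxon 2, Taxon 6, Taxon 7, and Taxon 9 — a synapomorphy uniting that clade.
dermal ossicles (derived state 'present') is shared by Taxon 2 and Taxon 9 — a synapomorphy uniting that clade.
Most parsimonious ingroup topology: (Taxon 4,(Taxon 1,(Taxon 7,((Taxon 9,Taxon 2),Taxon 6)))).
Taxon 4 is sister to the clade containing all other ingroup taxa, so it is the earliest-diverging (most basal) ingroup lineage.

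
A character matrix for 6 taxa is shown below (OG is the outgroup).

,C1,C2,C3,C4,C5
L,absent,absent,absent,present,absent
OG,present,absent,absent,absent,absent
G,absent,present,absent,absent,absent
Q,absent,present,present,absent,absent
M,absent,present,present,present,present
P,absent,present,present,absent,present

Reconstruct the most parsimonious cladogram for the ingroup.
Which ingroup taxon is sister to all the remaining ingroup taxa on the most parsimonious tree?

Character polarity is set by the outgroup: the derived state is whichever differs from the outgroup's state, so for C1 the derived state is 'absent', and for the remaining characters it is 'present'.
C1 (derived state 'absent') is shared by all ingroup taxa — unites the whole ingroup.
C2: derived state 'present' in G, M, P, and Q only — synapomorphy for {G, M, P, Q}.
C3: derived state 'present' in M, P, and Q only — synapomorphy for {M, P, Q}.
C4 (state 'present') occurs in L and M but conflicts with the nesting implied by the other characters — most parsimoniously interpreted as homoplasy.
Only M and P show the derived state 'present' for C5, supporting them as a clade.
Most parsimonious ingroup topology: ((G,(Q,(P,M))),L).
L is sister to the clade containing all other ingroup taxa, so it is the earliest-diverging (most basal) ingroup lineage.

L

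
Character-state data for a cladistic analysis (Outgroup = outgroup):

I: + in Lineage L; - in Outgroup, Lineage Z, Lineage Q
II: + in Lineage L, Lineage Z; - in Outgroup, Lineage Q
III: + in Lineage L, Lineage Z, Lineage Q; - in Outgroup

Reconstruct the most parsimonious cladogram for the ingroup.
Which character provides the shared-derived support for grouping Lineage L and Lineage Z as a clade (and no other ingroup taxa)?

The outgroup has state '-' for every character, so '+' is the derived state throughout.
I (derived state '+') is unique to Lineage L (autapomorphy; uninformative for grouping).
II: derived state '+' in Lineage L and Lineage Z only — synapomorphy for {Lineage L, Lineage Z}.
III (derived state '+') is shared by all ingroup taxa — unites the whole ingroup.
Most parsimonious ingroup topology: ((Lineage L,Lineage Z),Lineage Q).
The clade {Lineage L, Lineage Z} is supported by II: its derived state '+' occurs in exactly those taxa and in no other taxon (including the outgroup).

II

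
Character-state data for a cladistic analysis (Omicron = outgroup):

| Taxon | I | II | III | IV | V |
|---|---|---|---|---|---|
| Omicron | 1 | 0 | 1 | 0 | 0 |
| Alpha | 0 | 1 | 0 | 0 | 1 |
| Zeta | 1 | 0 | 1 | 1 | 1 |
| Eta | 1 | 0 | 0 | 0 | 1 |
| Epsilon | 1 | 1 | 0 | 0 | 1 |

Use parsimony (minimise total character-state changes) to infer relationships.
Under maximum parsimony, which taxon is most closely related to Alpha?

Epsilon

Character polarity is set by the outgroup: the derived state is whichever differs from the outgroup's state, so for I, III the derived state is '0', and for the remaining characters it is '1'.
I: derived state '0' in Alpha only — an autapomorphy, so it tells us nothing about relationships among taxa.
Only Alpha and Epsilon show the derived state '1' for II, supporting them as a clade.
III (derived state '0') is shared by Alpha, Epsilon, and Eta — a synapomorphy uniting that clade.
IV: derived state '1' in Zeta only — an autapomorphy, so it tells us nothing about relationships among taxa.
V (derived state '1') is shared by all ingroup taxa — unites the whole ingroup.
Most parsimonious ingroup topology: (((Alpha,Epsilon),Eta),Zeta).
Alpha and Epsilon form a cherry on this tree, so they are sister taxa.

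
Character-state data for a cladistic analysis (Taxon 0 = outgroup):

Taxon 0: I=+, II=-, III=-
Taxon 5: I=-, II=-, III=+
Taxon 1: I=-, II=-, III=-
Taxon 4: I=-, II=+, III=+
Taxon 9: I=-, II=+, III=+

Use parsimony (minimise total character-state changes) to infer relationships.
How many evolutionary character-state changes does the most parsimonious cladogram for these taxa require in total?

3

Character polarity is set by the outgroup: the derived state is whichever differs from the outgroup's state, so for I the derived state is '-', and for the remaining characters it is '+'.
All ingroup taxa share the derived state '-' for I; it defines the ingroup but does not resolve relationships within it.
Only Taxon 4 and Taxon 9 show the derived state '+' for II, supporting them as a clade.
III (derived state '+') is shared by Taxon 4, Taxon 5, and Taxon 9 — a synapomorphy uniting that clade.
Most parsimonious ingroup topology: ((Taxon 5,(Taxon 4,Taxon 9)),Taxon 1).
Changes per character on this tree: I: 1; II: 1; III: 1.
Total = 3.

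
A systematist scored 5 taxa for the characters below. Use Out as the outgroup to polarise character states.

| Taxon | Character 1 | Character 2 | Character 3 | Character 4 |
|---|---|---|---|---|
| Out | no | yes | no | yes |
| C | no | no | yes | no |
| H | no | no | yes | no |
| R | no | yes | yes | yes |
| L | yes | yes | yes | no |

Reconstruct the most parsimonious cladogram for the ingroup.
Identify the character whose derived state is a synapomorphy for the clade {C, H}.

Character 2

Character polarity is set by the outgroup: the derived state is whichever differs from the outgroup's state, so for Character 2, Character 4 the derived state is 'no', and for the remaining characters it is 'yes'.
Character 1: derived state 'yes' in L only — an autapomorphy, so it tells us nothing about relationships among taxa.
Character 2: derived state 'no' in C and H only — synapomorphy for {C, H}.
Character 3 (derived state 'yes') is shared by all ingroup taxa — unites the whole ingroup.
Character 4 (derived state 'no') is shared by C, H, and L — a synapomorphy uniting that clade.
Most parsimonious ingroup topology: (((C,H),L),R).
The clade {C, H} is supported by Character 2: its derived state 'no' occurs in exactly those taxa and in no other taxon (including the outgroup).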